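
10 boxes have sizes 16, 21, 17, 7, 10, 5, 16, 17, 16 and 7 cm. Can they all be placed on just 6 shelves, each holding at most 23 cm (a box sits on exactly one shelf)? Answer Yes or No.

Total = 132 cm; ⌈132/23⌉ = 6.
The bound of 6 does not rule out 6, but exhaustive search shows no assignment into 6 shelves of capacity 23 cm exists — the minimum is 7.

No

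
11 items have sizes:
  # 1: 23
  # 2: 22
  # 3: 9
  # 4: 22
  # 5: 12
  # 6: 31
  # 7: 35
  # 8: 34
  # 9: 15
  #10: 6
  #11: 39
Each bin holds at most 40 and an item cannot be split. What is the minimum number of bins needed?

Total = 39 + 35 + 34 + 31 + 23 + 22 + 22 + 15 + 12 + 9 + 6 = 248.
Lower bound: ⌈248/40⌉ = 7 bins.
A packing using 7 bins:
  bin 1: 39 = 39
  bin 2: 35 = 35
  bin 3: 34 + 6 = 40
  bin 4: 31 + 9 = 40
  bin 5: 23 + 15 = 38
  bin 6: 22 + 12 = 34
  bin 7: 22 = 22
This matches the lower bound, so 7 is optimal.

7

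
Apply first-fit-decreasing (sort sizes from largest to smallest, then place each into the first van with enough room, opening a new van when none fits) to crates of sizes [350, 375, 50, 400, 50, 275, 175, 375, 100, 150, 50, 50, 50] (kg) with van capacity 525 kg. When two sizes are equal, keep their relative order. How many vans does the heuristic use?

5

Sorted descending: 400, 375, 375, 350, 275, 175, 150, 100, 50, 50, 50, 50, 50.
  400 → van 1 (new)  [load 400/525]
  375 → van 2 (new)  [load 375/525]
  375 → van 3 (new)  [load 375/525]
  350 → van 4 (new)  [load 350/525]
  275 → van 5 (new)  [load 275/525]
  175 → van 4  [load 525/525]
  150 → van 2  [load 525/525]
  100 → van 1  [load 500/525]
  50 → van 3  [load 425/525]
  50 → van 3  [load 475/525]
  50 → van 3  [load 525/525]
  50 → van 5  [load 325/525]
  50 → van 5  [load 375/525]
5 vans opened.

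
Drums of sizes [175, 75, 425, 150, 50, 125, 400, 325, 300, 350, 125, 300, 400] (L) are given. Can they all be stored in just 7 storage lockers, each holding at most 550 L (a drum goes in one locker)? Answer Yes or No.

Yes

A valid assignment using 7 storage lockers:
  locker 1: 425 + 125 = 550
  locker 2: 400 + 150 = 550
  locker 3: 400 + 125 = 525
  locker 4: 350 + 175 = 525
  locker 5: 325 + 75 + 50 = 450
  locker 6: 300 = 300
  locker 7: 300 = 300
Every load is within 550 L, so 7 storage lockers suffice.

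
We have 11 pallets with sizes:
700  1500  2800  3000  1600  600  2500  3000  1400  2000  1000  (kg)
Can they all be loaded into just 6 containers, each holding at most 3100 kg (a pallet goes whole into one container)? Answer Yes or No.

No

Total = 20100 kg; ⌈20100/3100⌉ = 7.
At least 7 containers are required, but only 6 are allowed.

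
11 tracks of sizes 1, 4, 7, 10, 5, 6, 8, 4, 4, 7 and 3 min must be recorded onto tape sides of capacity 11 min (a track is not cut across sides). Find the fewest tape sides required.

6

Total = 10 + 8 + 7 + 7 + 6 + 5 + 4 + 4 + 4 + 3 + 1 = 59 min.
Lower bound: ⌈59/11⌉ = 6 tape sides.
A packing using 6 tape sides:
  side 1: 10 + 1 = 11
  side 2: 8 + 3 = 11
  side 3: 7 + 4 = 11
  side 4: 7 + 4 = 11
  side 5: 6 + 5 = 11
  side 6: 4 = 4
This matches the lower bound, so 6 is optimal.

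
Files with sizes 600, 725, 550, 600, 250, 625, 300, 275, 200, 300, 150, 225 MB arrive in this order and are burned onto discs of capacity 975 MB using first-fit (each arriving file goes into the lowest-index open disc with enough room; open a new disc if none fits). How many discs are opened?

  600 → disc 1 (new)  [load 600/975]
  725 → disc 2 (new)  [load 725/975]
  550 → disc 3 (new)  [load 550/975]
  600 → disc 4 (new)  [load 600/975]
  250 → disc 1  [load 850/975]
  625 → disc 5 (new)  [load 625/975]
  300 → disc 3  [load 850/975]
  275 → disc 4  [load 875/975]
  200 → disc 2  [load 925/975]
  300 → disc 5  [load 925/975]
  150 → disc 6 (new)  [load 150/975]
  225 → disc 6  [load 375/975]
6 discs opened.

6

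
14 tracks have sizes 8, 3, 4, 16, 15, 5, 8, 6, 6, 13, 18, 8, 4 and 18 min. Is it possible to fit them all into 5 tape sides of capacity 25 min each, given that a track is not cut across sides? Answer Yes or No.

No

Total = 132 min; ⌈132/25⌉ = 6.
At least 6 tape sides are required, but only 5 are allowed.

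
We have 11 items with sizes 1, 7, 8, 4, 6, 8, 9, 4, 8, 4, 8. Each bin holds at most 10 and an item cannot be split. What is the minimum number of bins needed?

Total = 9 + 8 + 8 + 8 + 8 + 7 + 6 + 4 + 4 + 4 + 1 = 67.
Lower bound: ⌈67/10⌉ = 7 bins.
A packing using 8 bins:
  bin 1: 9 + 1 = 10
  bin 2: 8 = 8
  bin 3: 8 = 8
  bin 4: 8 = 8
  bin 5: 8 = 8
  bin 6: 7 = 7
  bin 7: 6 + 4 = 10
  bin 8: 4 + 4 = 8
No arrangement into 7 bins stays within capacity, so 8 is optimal.

8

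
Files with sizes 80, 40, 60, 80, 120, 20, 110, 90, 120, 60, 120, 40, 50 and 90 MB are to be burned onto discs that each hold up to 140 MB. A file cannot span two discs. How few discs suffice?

9

Total = 120 + 120 + 120 + 110 + 90 + 90 + 80 + 80 + 60 + 60 + 50 + 40 + 40 + 20 = 1080 MB.
Lower bound: ⌈1080/140⌉ = 8 discs.
A packing using 9 discs:
  disc 1: 120 + 20 = 140
  disc 2: 120 = 120
  disc 3: 120 = 120
  disc 4: 110 = 110
  disc 5: 90 + 50 = 140
  disc 6: 90 + 40 = 130
  disc 7: 80 + 60 = 140
  disc 8: 80 + 60 = 140
  disc 9: 40 = 40
No arrangement into 8 discs stays within capacity, so 9 is optimal.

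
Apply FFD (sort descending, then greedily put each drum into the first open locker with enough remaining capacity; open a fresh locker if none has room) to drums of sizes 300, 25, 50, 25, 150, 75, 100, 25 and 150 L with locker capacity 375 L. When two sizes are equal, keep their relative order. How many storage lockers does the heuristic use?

3

Sorted descending: 300, 150, 150, 100, 75, 50, 25, 25, 25.
  300 → locker 1 (new)  [load 300/375]
  150 → locker 2 (new)  [load 150/375]
  150 → locker 2  [load 300/375]
  100 → locker 3 (new)  [load 100/375]
  75 → locker 1  [load 375/375]
  50 → locker 2  [load 350/375]
  25 → locker 2  [load 375/375]
  25 → locker 3  [load 125/375]
  25 → locker 3  [load 150/375]
3 storage lockers opened.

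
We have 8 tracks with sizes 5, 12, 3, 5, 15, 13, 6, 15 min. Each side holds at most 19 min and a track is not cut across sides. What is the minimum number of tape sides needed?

5

Total = 15 + 15 + 13 + 12 + 6 + 5 + 5 + 3 = 74 min.
Lower bound: ⌈74/19⌉ = 4 tape sides.
A packing using 5 tape sides:
  side 1: 15 + 3 = 18
  side 2: 15 = 15
  side 3: 13 + 6 = 19
  side 4: 12 + 5 = 17
  side 5: 5 = 5
No arrangement into 4 tape sides stays within capacity, so 5 is optimal.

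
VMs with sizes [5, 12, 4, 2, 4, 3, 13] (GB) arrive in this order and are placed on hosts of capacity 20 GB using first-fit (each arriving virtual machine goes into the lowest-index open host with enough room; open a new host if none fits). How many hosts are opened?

  5 → host 1 (new)  [load 5/20]
  12 → host 1  [load 17/20]
  4 → host 2 (new)  [load 4/20]
  2 → host 1  [load 19/20]
  4 → host 2  [load 8/20]
  3 → host 2  [load 11/20]
  13 → host 3 (new)  [load 13/20]
3 hosts opened.

3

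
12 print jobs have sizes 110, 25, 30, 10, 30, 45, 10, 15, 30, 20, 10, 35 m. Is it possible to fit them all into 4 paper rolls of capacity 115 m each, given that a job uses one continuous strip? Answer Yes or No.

A valid assignment using 4 paper rolls:
  roll 1: 110 = 110
  roll 2: 45 + 35 + 30 = 110
  roll 3: 30 + 30 + 25 + 20 + 10 = 115
  roll 4: 15 + 10 + 10 = 35
Every load is within 115 m, so 4 paper rolls suffice.

Yes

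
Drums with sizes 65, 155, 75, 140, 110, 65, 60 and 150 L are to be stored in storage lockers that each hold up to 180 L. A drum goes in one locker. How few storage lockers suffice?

Total = 155 + 150 + 140 + 110 + 75 + 65 + 65 + 60 = 820 L.
Lower bound: ⌈820/180⌉ = 5 storage lockers.
A packing using 6 storage lockers:
  locker 1: 155 = 155
  locker 2: 150 = 150
  locker 3: 140 = 140
  locker 4: 110 + 65 = 175
  locker 5: 75 + 65 = 140
  locker 6: 60 = 60
No arrangement into 5 storage lockers stays within capacity, so 6 is optimal.

6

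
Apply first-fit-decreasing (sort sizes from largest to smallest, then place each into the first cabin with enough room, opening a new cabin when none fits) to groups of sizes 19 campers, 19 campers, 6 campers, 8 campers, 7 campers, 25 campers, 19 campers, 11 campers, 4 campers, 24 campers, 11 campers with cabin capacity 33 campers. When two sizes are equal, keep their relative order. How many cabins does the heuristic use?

5

Sorted descending: 25, 24, 19, 19, 19, 11, 11, 8, 7, 6, 4.
  25 → cabin 1 (new)  [load 25/33]
  24 → cabin 2 (new)  [load 24/33]
  19 → cabin 3 (new)  [load 19/33]
  19 → cabin 4 (new)  [load 19/33]
  19 → cabin 5 (new)  [load 19/33]
  11 → cabin 3  [load 30/33]
  11 → cabin 4  [load 30/33]
  8 → cabin 1  [load 33/33]
  7 → cabin 2  [load 31/33]
  6 → cabin 5  [load 25/33]
  4 → cabin 5  [load 29/33]
5 cabins opened.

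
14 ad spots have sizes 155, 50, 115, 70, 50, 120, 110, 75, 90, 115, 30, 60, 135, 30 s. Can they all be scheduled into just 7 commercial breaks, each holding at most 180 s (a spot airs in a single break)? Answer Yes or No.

No

Total = 1205 s; ⌈1205/180⌉ = 7.
The bound of 7 does not rule out 7, but exhaustive search shows no assignment into 7 commercial breaks of capacity 180 s exists — the minimum is 8.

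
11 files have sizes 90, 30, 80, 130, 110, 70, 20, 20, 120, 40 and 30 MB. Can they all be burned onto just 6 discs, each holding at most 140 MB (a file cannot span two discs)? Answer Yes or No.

A valid assignment using 6 discs:
  disc 1: 130 = 130
  disc 2: 120 + 20 = 140
  disc 3: 110 + 30 = 140
  disc 4: 90 + 40 = 130
  disc 5: 80 + 30 + 20 = 130
  disc 6: 70 = 70
Every load is within 140 MB, so 6 discs suffice.

Yes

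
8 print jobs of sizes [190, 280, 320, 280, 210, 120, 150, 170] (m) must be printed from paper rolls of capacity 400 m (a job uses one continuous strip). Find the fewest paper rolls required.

5

Total = 320 + 280 + 280 + 210 + 190 + 170 + 150 + 120 = 1720 m.
Lower bound: ⌈1720/400⌉ = 5 paper rolls.
A packing using 5 paper rolls:
  roll 1: 320 = 320
  roll 2: 280 + 120 = 400
  roll 3: 280 = 280
  roll 4: 210 + 190 = 400
  roll 5: 170 + 150 = 320
This matches the lower bound, so 5 is optimal.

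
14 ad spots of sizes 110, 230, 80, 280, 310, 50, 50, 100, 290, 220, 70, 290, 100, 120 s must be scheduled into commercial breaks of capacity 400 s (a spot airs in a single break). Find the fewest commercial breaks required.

Total = 310 + 290 + 290 + 280 + 230 + 220 + 120 + 110 + 100 + 100 + 80 + 70 + 50 + 50 = 2300 s.
Lower bound: ⌈2300/400⌉ = 6 commercial breaks.
A packing using 6 commercial breaks:
  break 1: 310 + 80 = 390
  break 2: 290 + 110 = 400
  break 3: 290 + 100 = 390
  break 4: 280 + 120 = 400
  break 5: 230 + 100 + 70 = 400
  break 6: 220 + 50 + 50 = 320
This matches the lower bound, so 6 is optimal.

6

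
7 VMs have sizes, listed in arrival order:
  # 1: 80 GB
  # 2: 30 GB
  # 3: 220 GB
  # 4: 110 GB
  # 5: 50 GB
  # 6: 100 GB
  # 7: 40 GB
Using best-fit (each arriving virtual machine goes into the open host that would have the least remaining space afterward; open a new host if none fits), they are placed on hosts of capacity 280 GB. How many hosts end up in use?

3

  80 → host 1 (new)  [load 80/280]
  30 → host 1  [load 110/280]
  220 → host 2 (new)  [load 220/280]
  110 → host 1  [load 220/280]
  50 → host 1  [load 270/280]
  100 → host 3 (new)  [load 100/280]
  40 → host 2  [load 260/280]
3 hosts opened.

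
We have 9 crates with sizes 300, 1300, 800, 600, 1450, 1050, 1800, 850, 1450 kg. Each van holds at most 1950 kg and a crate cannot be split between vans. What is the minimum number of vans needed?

Total = 1800 + 1450 + 1450 + 1300 + 1050 + 850 + 800 + 600 + 300 = 9600 kg.
Lower bound: ⌈9600/1950⌉ = 5 vans.
A packing using 6 vans:
  van 1: 1800 = 1800
  van 2: 1450 + 300 = 1750
  van 3: 1450 = 1450
  van 4: 1300 + 600 = 1900
  van 5: 1050 + 850 = 1900
  van 6: 800 = 800
No arrangement into 5 vans stays within capacity, so 6 is optimal.

6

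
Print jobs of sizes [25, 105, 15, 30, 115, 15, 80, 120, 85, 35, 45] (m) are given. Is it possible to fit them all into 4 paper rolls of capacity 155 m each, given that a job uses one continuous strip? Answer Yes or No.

Total = 670 m; ⌈670/155⌉ = 5.
At least 5 paper rolls are required, but only 4 are allowed.

No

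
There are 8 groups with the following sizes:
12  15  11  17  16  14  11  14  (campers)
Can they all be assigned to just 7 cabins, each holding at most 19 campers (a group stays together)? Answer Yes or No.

No

Total = 110 campers; ⌈110/19⌉ = 6.
8 groups each exceed half the capacity and cannot share a cabin, forcing at least 8 cabins.
At least 8 cabins are required, but only 7 are allowed.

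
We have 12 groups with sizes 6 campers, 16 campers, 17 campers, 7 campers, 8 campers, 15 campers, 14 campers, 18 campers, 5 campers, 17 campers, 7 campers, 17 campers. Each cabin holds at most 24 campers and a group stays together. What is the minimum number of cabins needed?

Total = 18 + 17 + 17 + 17 + 16 + 15 + 14 + 8 + 7 + 7 + 6 + 5 = 147 campers.
Lower bound: ⌈147/24⌉ = 7 cabins.
A packing using 7 cabins:
  cabin 1: 18 + 6 = 24
  cabin 2: 17 + 7 = 24
  cabin 3: 17 + 7 = 24
  cabin 4: 17 + 5 = 22
  cabin 5: 16 + 8 = 24
  cabin 6: 15 = 15
  cabin 7: 14 = 14
This matches the lower bound, so 7 is optimal.

7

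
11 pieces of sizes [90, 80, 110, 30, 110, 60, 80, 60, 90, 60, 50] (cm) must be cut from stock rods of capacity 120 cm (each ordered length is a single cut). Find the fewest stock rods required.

Total = 110 + 110 + 90 + 90 + 80 + 80 + 60 + 60 + 60 + 50 + 30 = 820 cm.
Lower bound: ⌈820/120⌉ = 7 stock rods.
A packing using 8 stock rods:
  stock rod 1: 110 = 110
  stock rod 2: 110 = 110
  stock rod 3: 90 + 30 = 120
  stock rod 4: 90 = 90
  stock rod 5: 80 = 80
  stock rod 6: 80 = 80
  stock rod 7: 60 + 60 = 120
  stock rod 8: 60 + 50 = 110
No arrangement into 7 stock rods stays within capacity, so 8 is optimal.

8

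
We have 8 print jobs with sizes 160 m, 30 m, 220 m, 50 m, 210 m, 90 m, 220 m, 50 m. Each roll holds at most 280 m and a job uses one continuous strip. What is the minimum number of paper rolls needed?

Total = 220 + 220 + 210 + 160 + 90 + 50 + 50 + 30 = 1030 m.
Lower bound: ⌈1030/280⌉ = 4 paper rolls.
A packing using 4 paper rolls:
  roll 1: 220 + 50 = 270
  roll 2: 220 + 50 = 270
  roll 3: 210 + 30 = 240
  roll 4: 160 + 90 = 250
This matches the lower bound, so 4 is optimal.

4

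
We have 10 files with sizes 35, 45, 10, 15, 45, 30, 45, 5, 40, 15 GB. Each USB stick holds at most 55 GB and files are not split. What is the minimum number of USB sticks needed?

Total = 45 + 45 + 45 + 40 + 35 + 30 + 15 + 15 + 10 + 5 = 285 GB.
Lower bound: ⌈285/55⌉ = 6 USB sticks.
A packing using 6 USB sticks:
  USB stick 1: 45 + 10 = 55
  USB stick 2: 45 + 5 = 50
  USB stick 3: 45 = 45
  USB stick 4: 40 + 15 = 55
  USB stick 5: 35 + 15 = 50
  USB stick 6: 30 = 30
This matches the lower bound, so 6 is optimal.

6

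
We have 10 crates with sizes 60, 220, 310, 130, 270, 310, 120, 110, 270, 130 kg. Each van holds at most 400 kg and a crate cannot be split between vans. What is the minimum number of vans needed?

6

Total = 310 + 310 + 270 + 270 + 220 + 130 + 130 + 120 + 110 + 60 = 1930 kg.
Lower bound: ⌈1930/400⌉ = 5 vans.
A packing using 6 vans:
  van 1: 310 + 60 = 370
  van 2: 310 = 310
  van 3: 270 + 130 = 400
  van 4: 270 + 130 = 400
  van 5: 220 + 120 = 340
  van 6: 110 = 110
No arrangement into 5 vans stays within capacity, so 6 is optimal.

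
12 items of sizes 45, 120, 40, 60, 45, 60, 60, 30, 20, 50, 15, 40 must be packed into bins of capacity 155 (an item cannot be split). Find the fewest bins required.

Total = 120 + 60 + 60 + 60 + 50 + 45 + 45 + 40 + 40 + 30 + 20 + 15 = 585.
Lower bound: ⌈585/155⌉ = 4 bins.
A packing using 4 bins:
  bin 1: 120 + 30 = 150
  bin 2: 60 + 60 + 20 + 15 = 155
  bin 3: 60 + 50 + 45 = 155
  bin 4: 45 + 40 + 40 = 125
This matches the lower bound, so 4 is optimal.

4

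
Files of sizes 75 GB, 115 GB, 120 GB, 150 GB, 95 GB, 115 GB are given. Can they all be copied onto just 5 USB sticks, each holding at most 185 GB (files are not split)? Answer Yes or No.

A valid assignment using 5 USB sticks:
  USB stick 1: 150 = 150
  USB stick 2: 120 = 120
  USB stick 3: 115 = 115
  USB stick 4: 115 = 115
  USB stick 5: 95 + 75 = 170
Every load is within 185 GB, so 5 USB sticks suffice.

Yes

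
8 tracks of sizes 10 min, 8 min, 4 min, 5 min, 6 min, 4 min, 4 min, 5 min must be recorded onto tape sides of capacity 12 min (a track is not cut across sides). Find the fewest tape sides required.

Total = 10 + 8 + 6 + 5 + 5 + 4 + 4 + 4 = 46 min.
Lower bound: ⌈46/12⌉ = 4 tape sides.
A packing using 5 tape sides:
  side 1: 10 = 10
  side 2: 8 + 4 = 12
  side 3: 6 + 5 = 11
  side 4: 5 + 4 = 9
  side 5: 4 = 4
No arrangement into 4 tape sides stays within capacity, so 5 is optimal.

5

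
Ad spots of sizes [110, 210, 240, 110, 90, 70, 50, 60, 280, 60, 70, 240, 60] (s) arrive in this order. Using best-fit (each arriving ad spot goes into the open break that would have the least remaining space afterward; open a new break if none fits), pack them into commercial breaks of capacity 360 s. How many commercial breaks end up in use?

5

  110 → break 1 (new)  [load 110/360]
  210 → break 1  [load 320/360]
  240 → break 2 (new)  [load 240/360]
  110 → break 2  [load 350/360]
  90 → break 3 (new)  [load 90/360]
  70 → break 3  [load 160/360]
  50 → break 3  [load 210/360]
  60 → break 3  [load 270/360]
  280 → break 4 (new)  [load 280/360]
  60 → break 4  [load 340/360]
  70 → break 3  [load 340/360]
  240 → break 5 (new)  [load 240/360]
  60 → break 5  [load 300/360]
5 commercial breaks opened.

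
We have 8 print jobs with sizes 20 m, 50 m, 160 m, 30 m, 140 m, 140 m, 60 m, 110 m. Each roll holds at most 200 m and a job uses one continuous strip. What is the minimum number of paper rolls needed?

Total = 160 + 140 + 140 + 110 + 60 + 50 + 30 + 20 = 710 m.
Lower bound: ⌈710/200⌉ = 4 paper rolls.
A packing using 4 paper rolls:
  roll 1: 160 + 30 = 190
  roll 2: 140 + 60 = 200
  roll 3: 140 + 50 = 190
  roll 4: 110 + 20 = 130
This matches the lower bound, so 4 is optimal.

4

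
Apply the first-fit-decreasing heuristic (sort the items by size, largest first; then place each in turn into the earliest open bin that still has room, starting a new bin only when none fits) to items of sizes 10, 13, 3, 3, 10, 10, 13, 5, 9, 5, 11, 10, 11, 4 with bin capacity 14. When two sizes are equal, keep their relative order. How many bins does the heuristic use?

10

Sorted descending: 13, 13, 11, 11, 10, 10, 10, 10, 9, 5, 5, 4, 3, 3.
  13 → bin 1 (new)  [load 13/14]
  13 → bin 2 (new)  [load 13/14]
  11 → bin 3 (new)  [load 11/14]
  11 → bin 4 (new)  [load 11/14]
  10 → bin 5 (new)  [load 10/14]
  10 → bin 6 (new)  [load 10/14]
  10 → bin 7 (new)  [load 10/14]
  10 → bin 8 (new)  [load 10/14]
  9 → bin 9 (new)  [load 9/14]
  5 → bin 9  [load 14/14]
  5 → bin 10 (new)  [load 5/14]
  4 → bin 5  [load 14/14]
  3 → bin 3  [load 14/14]
  3 → bin 4  [load 14/14]
10 bins opened.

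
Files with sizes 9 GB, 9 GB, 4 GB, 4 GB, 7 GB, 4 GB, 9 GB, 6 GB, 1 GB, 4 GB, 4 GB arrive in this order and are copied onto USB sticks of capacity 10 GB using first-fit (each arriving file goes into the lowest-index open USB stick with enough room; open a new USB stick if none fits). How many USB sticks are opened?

7

  9 → USB stick 1 (new)  [load 9/10]
  9 → USB stick 2 (new)  [load 9/10]
  4 → USB stick 3 (new)  [load 4/10]
  4 → USB stick 3  [load 8/10]
  7 → USB stick 4 (new)  [load 7/10]
  4 → USB stick 5 (new)  [load 4/10]
  9 → USB stick 6 (new)  [load 9/10]
  6 → USB stick 5  [load 10/10]
  1 → USB stick 1  [load 10/10]
  4 → USB stick 7 (new)  [load 4/10]
  4 → USB stick 7  [load 8/10]
7 USB sticks opened.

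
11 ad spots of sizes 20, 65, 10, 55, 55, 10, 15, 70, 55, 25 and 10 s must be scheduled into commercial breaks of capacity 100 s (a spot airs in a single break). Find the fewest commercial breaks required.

Total = 70 + 65 + 55 + 55 + 55 + 25 + 20 + 15 + 10 + 10 + 10 = 390 s.
Lower bound: ⌈390/100⌉ = 4 commercial breaks.
Also, 5 ad spots each exceed 50 s, and no two of those can share a break, so at least 5 commercial breaks are needed.
A packing using 5 commercial breaks:
  break 1: 70 + 25 = 95
  break 2: 65 + 20 + 15 = 100
  break 3: 55 + 10 + 10 + 10 = 85
  break 4: 55 = 55
  break 5: 55 = 55
This matches the lower bound, so 5 is optimal.

5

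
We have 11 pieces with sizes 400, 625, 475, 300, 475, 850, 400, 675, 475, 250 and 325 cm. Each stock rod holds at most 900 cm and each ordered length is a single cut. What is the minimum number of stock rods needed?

7

Total = 850 + 675 + 625 + 475 + 475 + 475 + 400 + 400 + 325 + 300 + 250 = 5250 cm.
Lower bound: ⌈5250/900⌉ = 6 stock rods.
A packing using 7 stock rods:
  stock rod 1: 850 = 850
  stock rod 2: 675 = 675
  stock rod 3: 625 + 250 = 875
  stock rod 4: 475 + 400 = 875
  stock rod 5: 475 + 400 = 875
  stock rod 6: 475 + 325 = 800
  stock rod 7: 300 = 300
No arrangement into 6 stock rods stays within capacity, so 7 is optimal.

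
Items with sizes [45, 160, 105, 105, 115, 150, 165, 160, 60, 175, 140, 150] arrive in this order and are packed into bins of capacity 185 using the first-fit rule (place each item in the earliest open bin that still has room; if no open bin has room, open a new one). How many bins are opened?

  45 → bin 1 (new)  [load 45/185]
  160 → bin 2 (new)  [load 160/185]
  105 → bin 1  [load 150/185]
  105 → bin 3 (new)  [load 105/185]
  115 → bin 4 (new)  [load 115/185]
  150 → bin 5 (new)  [load 150/185]
  165 → bin 6 (new)  [load 165/185]
  160 → bin 7 (new)  [load 160/185]
  60 → bin 3  [load 165/185]
  175 → bin 8 (new)  [load 175/185]
  140 → bin 9 (new)  [load 140/185]
  150 → bin 10 (new)  [load 150/185]
10 bins opened.

10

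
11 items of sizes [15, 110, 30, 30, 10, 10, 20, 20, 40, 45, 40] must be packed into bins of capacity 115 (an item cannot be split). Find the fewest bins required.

Total = 110 + 45 + 40 + 40 + 30 + 30 + 20 + 20 + 15 + 10 + 10 = 370.
Lower bound: ⌈370/115⌉ = 4 bins.
A packing using 4 bins:
  bin 1: 110 = 110
  bin 2: 45 + 40 + 30 = 115
  bin 3: 40 + 30 + 20 + 20 = 110
  bin 4: 15 + 10 + 10 = 35
This matches the lower bound, so 4 is optimal.

4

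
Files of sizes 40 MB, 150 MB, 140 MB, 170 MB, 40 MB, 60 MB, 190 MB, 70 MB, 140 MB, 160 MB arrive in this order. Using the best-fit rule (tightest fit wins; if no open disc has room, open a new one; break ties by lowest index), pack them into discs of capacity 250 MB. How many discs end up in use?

6

  40 → disc 1 (new)  [load 40/250]
  150 → disc 1  [load 190/250]
  140 → disc 2 (new)  [load 140/250]
  170 → disc 3 (new)  [load 170/250]
  40 → disc 1  [load 230/250]
  60 → disc 3  [load 230/250]
  190 → disc 4 (new)  [load 190/250]
  70 → disc 2  [load 210/250]
  140 → disc 5 (new)  [load 140/250]
  160 → disc 6 (new)  [load 160/250]
6 discs opened.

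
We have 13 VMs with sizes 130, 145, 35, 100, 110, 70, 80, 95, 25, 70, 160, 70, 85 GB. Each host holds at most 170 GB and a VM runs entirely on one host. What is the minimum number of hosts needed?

Total = 160 + 145 + 130 + 110 + 100 + 95 + 85 + 80 + 70 + 70 + 70 + 35 + 25 = 1175 GB.
Lower bound: ⌈1175/170⌉ = 7 hosts.
A packing using 8 hosts:
  host 1: 160 = 160
  host 2: 145 + 25 = 170
  host 3: 130 + 35 = 165
  host 4: 110 = 110
  host 5: 100 + 70 = 170
  host 6: 95 + 70 = 165
  host 7: 85 + 80 = 165
  host 8: 70 = 70
No arrangement into 7 hosts stays within capacity, so 8 is optimal.

8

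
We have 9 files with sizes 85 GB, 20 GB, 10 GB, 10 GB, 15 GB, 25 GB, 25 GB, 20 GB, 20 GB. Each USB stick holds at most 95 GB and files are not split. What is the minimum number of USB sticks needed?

3

Total = 85 + 25 + 25 + 20 + 20 + 20 + 15 + 10 + 10 = 230 GB.
Lower bound: ⌈230/95⌉ = 3 USB sticks.
A packing using 3 USB sticks:
  USB stick 1: 85 + 10 = 95
  USB stick 2: 25 + 25 + 20 + 20 = 90
  USB stick 3: 20 + 15 + 10 = 45
This matches the lower bound, so 3 is optimal.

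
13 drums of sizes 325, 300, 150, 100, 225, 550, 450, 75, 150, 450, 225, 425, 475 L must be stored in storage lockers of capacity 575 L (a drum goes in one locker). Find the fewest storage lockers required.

8

Total = 550 + 475 + 450 + 450 + 425 + 325 + 300 + 225 + 225 + 150 + 150 + 100 + 75 = 3900 L.
Lower bound: ⌈3900/575⌉ = 7 storage lockers.
A packing using 8 storage lockers:
  locker 1: 550 = 550
  locker 2: 475 + 100 = 575
  locker 3: 450 + 75 = 525
  locker 4: 450 = 450
  locker 5: 425 + 150 = 575
  locker 6: 325 + 225 = 550
  locker 7: 300 + 225 = 525
  locker 8: 150 = 150
No arrangement into 7 storage lockers stays within capacity, so 8 is optimal.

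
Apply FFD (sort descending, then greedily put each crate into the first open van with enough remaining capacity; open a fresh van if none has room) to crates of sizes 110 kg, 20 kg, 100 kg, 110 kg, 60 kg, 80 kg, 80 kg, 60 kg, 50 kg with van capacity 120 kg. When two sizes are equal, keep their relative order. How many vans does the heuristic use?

Sorted descending: 110, 110, 100, 80, 80, 60, 60, 50, 20.
  110 → van 1 (new)  [load 110/120]
  110 → van 2 (new)  [load 110/120]
  100 → van 3 (new)  [load 100/120]
  80 → van 4 (new)  [load 80/120]
  80 → van 5 (new)  [load 80/120]
  60 → van 6 (new)  [load 60/120]
  60 → van 6  [load 120/120]
  50 → van 7 (new)  [load 50/120]
  20 → van 3  [load 120/120]
7 vans opened.

7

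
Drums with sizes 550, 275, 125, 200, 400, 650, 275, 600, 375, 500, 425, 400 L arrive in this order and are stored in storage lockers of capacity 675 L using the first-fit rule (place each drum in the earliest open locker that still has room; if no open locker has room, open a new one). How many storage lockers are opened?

9

  550 → locker 1 (new)  [load 550/675]
  275 → locker 2 (new)  [load 275/675]
  125 → locker 1  [load 675/675]
  200 → locker 2  [load 475/675]
  400 → locker 3 (new)  [load 400/675]
  650 → locker 4 (new)  [load 650/675]
  275 → locker 3  [load 675/675]
  600 → locker 5 (new)  [load 600/675]
  375 → locker 6 (new)  [load 375/675]
  500 → locker 7 (new)  [load 500/675]
  425 → locker 8 (new)  [load 425/675]
  400 → locker 9 (new)  [load 400/675]
9 storage lockers opened.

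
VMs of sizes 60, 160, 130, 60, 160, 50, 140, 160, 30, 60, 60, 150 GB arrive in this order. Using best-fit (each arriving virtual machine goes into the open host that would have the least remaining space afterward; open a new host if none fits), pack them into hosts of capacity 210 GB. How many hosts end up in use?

7

  60 → host 1 (new)  [load 60/210]
  160 → host 2 (new)  [load 160/210]
  130 → host 1  [load 190/210]
  60 → host 3 (new)  [load 60/210]
  160 → host 4 (new)  [load 160/210]
  50 → host 2  [load 210/210]
  140 → host 3  [load 200/210]
  160 → host 5 (new)  [load 160/210]
  30 → host 4  [load 190/210]
  60 → host 6 (new)  [load 60/210]
  60 → host 6  [load 120/210]
  150 → host 7 (new)  [load 150/210]
7 hosts opened.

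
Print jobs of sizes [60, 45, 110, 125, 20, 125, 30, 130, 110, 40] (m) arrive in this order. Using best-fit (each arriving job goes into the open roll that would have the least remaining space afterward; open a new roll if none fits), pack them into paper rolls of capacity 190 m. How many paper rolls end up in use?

6

  60 → roll 1 (new)  [load 60/190]
  45 → roll 1  [load 105/190]
  110 → roll 2 (new)  [load 110/190]
  125 → roll 3 (new)  [load 125/190]
  20 → roll 3  [load 145/190]
  125 → roll 4 (new)  [load 125/190]
  30 → roll 3  [load 175/190]
  130 → roll 5 (new)  [load 130/190]
  110 → roll 6 (new)  [load 110/190]
  40 → roll 5  [load 170/190]
6 paper rolls opened.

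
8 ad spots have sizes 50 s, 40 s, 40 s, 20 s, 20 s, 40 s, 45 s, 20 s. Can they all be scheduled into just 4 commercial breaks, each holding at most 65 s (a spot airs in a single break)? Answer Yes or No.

No

Total = 275 s; ⌈275/65⌉ = 5.
At least 5 commercial breaks are required, but only 4 are allowed.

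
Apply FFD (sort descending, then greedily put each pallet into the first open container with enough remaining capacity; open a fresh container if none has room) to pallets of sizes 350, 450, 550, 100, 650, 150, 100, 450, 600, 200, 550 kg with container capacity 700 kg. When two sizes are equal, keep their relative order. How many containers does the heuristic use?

7

Sorted descending: 650, 600, 550, 550, 450, 450, 350, 200, 150, 100, 100.
  650 → container 1 (new)  [load 650/700]
  600 → container 2 (new)  [load 600/700]
  550 → container 3 (new)  [load 550/700]
  550 → container 4 (new)  [load 550/700]
  450 → container 5 (new)  [load 450/700]
  450 → container 6 (new)  [load 450/700]
  350 → container 7 (new)  [load 350/700]
  200 → container 5  [load 650/700]
  150 → container 3  [load 700/700]
  100 → container 2  [load 700/700]
  100 → container 4  [load 650/700]
7 containers opened.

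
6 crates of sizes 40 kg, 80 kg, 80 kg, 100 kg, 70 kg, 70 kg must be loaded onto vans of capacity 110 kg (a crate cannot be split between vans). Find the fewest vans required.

Total = 100 + 80 + 80 + 70 + 70 + 40 = 440 kg.
Lower bound: ⌈440/110⌉ = 4 vans.
Also, 5 crates each exceed 55 kg, and no two of those can share a van, so at least 5 vans are needed.
A packing using 5 vans:
  van 1: 100 = 100
  van 2: 80 = 80
  van 3: 80 = 80
  van 4: 70 + 40 = 110
  van 5: 70 = 70
This matches the lower bound, so 5 is optimal.

5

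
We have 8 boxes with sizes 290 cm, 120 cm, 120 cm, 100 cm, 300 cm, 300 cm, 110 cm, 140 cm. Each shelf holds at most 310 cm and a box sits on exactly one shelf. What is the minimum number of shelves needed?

6

Total = 300 + 300 + 290 + 140 + 120 + 120 + 110 + 100 = 1480 cm.
Lower bound: ⌈1480/310⌉ = 5 shelves.
A packing using 6 shelves:
  shelf 1: 300 = 300
  shelf 2: 300 = 300
  shelf 3: 290 = 290
  shelf 4: 140 + 120 = 260
  shelf 5: 120 + 110 = 230
  shelf 6: 100 = 100
No arrangement into 5 shelves stays within capacity, so 6 is optimal.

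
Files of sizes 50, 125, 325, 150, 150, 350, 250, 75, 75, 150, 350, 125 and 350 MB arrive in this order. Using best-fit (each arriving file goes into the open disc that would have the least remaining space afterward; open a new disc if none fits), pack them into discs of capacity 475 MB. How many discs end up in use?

  50 → disc 1 (new)  [load 50/475]
  125 → disc 1  [load 175/475]
  325 → disc 2 (new)  [load 325/475]
  150 → disc 2  [load 475/475]
  150 → disc 1  [load 325/475]
  350 → disc 3 (new)  [load 350/475]
  250 → disc 4 (new)  [load 250/475]
  75 → disc 3  [load 425/475]
  75 → disc 1  [load 400/475]
  150 → disc 4  [load 400/475]
  350 → disc 5 (new)  [load 350/475]
  125 → disc 5  [load 475/475]
  350 → disc 6 (new)  [load 350/475]
6 discs opened.

6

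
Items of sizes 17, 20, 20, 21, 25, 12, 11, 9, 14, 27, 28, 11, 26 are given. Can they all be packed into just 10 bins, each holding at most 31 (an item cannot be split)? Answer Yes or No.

A valid assignment using 9 bins:
  bin 1: 28 = 28
  bin 2: 27 = 27
  bin 3: 26 = 26
  bin 4: 25 = 25
  bin 5: 21 + 9 = 30
  bin 6: 20 + 11 = 31
  bin 7: 20 + 11 = 31
  bin 8: 17 + 14 = 31
  bin 9: 12 = 12
That uses only 9 ≤ 10, so 10 bins are enough.

Yes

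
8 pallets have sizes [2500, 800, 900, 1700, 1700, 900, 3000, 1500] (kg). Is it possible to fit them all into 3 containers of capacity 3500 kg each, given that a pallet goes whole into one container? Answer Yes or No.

No

Total = 13000 kg; ⌈13000/3500⌉ = 4.
At least 4 containers are required, but only 3 are allowed.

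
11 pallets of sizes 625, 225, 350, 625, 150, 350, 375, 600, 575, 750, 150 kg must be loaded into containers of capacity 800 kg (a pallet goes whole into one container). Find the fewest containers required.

Total = 750 + 625 + 625 + 600 + 575 + 375 + 350 + 350 + 225 + 150 + 150 = 4775 kg.
Lower bound: ⌈4775/800⌉ = 6 containers.
A packing using 7 containers:
  container 1: 750 = 750
  container 2: 625 + 150 = 775
  container 3: 625 + 150 = 775
  container 4: 600 = 600
  container 5: 575 + 225 = 800
  container 6: 375 + 350 = 725
  container 7: 350 = 350
No arrangement into 6 containers stays within capacity, so 7 is optimal.

7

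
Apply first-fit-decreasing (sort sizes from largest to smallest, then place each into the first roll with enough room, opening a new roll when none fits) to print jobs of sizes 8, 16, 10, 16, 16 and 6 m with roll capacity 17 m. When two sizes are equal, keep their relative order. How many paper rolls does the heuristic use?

Sorted descending: 16, 16, 16, 10, 8, 6.
  16 → roll 1 (new)  [load 16/17]
  16 → roll 2 (new)  [load 16/17]
  16 → roll 3 (new)  [load 16/17]
  10 → roll 4 (new)  [load 10/17]
  8 → roll 5 (new)  [load 8/17]
  6 → roll 4  [load 16/17]
5 paper rolls opened.

5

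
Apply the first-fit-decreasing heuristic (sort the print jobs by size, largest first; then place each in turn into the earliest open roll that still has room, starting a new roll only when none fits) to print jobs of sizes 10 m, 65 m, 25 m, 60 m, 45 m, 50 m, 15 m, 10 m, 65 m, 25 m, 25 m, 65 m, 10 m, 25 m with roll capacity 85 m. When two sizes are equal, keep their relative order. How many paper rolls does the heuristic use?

Sorted descending: 65, 65, 65, 60, 50, 45, 25, 25, 25, 25, 15, 10, 10, 10.
  65 → roll 1 (new)  [load 65/85]
  65 → roll 2 (new)  [load 65/85]
  65 → roll 3 (new)  [load 65/85]
  60 → roll 4 (new)  [load 60/85]
  50 → roll 5 (new)  [load 50/85]
  45 → roll 6 (new)  [load 45/85]
  25 → roll 4  [load 85/85]
  25 → roll 5  [load 75/85]
  25 → roll 6  [load 70/85]
  25 → roll 7 (new)  [load 25/85]
  15 → roll 1  [load 80/85]
  10 → roll 2  [load 75/85]
  10 → roll 2  [load 85/85]
  10 → roll 3  [load 75/85]
7 paper rolls opened.

7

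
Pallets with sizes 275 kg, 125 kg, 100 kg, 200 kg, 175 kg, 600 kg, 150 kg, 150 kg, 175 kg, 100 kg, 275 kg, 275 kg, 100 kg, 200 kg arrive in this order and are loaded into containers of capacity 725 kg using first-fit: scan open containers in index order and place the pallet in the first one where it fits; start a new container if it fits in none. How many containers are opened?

5

  275 → container 1 (new)  [load 275/725]
  125 → container 1  [load 400/725]
  100 → container 1  [load 500/725]
  200 → container 1  [load 700/725]
  175 → container 2 (new)  [load 175/725]
  600 → container 3 (new)  [load 600/725]
  150 → container 2  [load 325/725]
  150 → container 2  [load 475/725]
  175 → container 2  [load 650/725]
  100 → container 3  [load 700/725]
  275 → container 4 (new)  [load 275/725]
  275 → container 4  [load 550/725]
  100 → container 4  [load 650/725]
  200 → container 5 (new)  [load 200/725]
5 containers opened.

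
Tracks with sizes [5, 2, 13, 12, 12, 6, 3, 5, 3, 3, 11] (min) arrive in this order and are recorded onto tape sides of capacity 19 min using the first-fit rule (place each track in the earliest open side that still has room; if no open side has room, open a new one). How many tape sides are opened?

  5 → side 1 (new)  [load 5/19]
  2 → side 1  [load 7/19]
  13 → side 2 (new)  [load 13/19]
  12 → side 1  [load 19/19]
  12 → side 3 (new)  [load 12/19]
  6 → side 2  [load 19/19]
  3 → side 3  [load 15/19]
  5 → side 4 (new)  [load 5/19]
  3 → side 3  [load 18/19]
  3 → side 4  [load 8/19]
  11 → side 4  [load 19/19]
4 tape sides opened.

4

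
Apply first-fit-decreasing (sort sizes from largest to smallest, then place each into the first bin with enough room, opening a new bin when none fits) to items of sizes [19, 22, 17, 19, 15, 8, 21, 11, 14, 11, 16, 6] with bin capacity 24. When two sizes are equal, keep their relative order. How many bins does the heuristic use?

Sorted descending: 22, 21, 19, 19, 17, 16, 15, 14, 11, 11, 8, 6.
  22 → bin 1 (new)  [load 22/24]
  21 → bin 2 (new)  [load 21/24]
  19 → bin 3 (new)  [load 19/24]
  19 → bin 4 (new)  [load 19/24]
  17 → bin 5 (new)  [load 17/24]
  16 → bin 6 (new)  [load 16/24]
  15 → bin 7 (new)  [load 15/24]
  14 → bin 8 (new)  [load 14/24]
  11 → bin 9 (new)  [load 11/24]
  11 → bin 9  [load 22/24]
  8 → bin 6  [load 24/24]
  6 → bin 5  [load 23/24]
9 bins opened.

9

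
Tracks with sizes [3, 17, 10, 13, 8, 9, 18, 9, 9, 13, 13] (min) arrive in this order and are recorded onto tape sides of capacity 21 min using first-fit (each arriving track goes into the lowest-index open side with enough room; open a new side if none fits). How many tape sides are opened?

  3 → side 1 (new)  [load 3/21]
  17 → side 1  [load 20/21]
  10 → side 2 (new)  [load 10/21]
  13 → side 3 (new)  [load 13/21]
  8 → side 2  [load 18/21]
  9 → side 4 (new)  [load 9/21]
  18 → side 5 (new)  [load 18/21]
  9 → side 4  [load 18/21]
  9 → side 6 (new)  [load 9/21]
  13 → side 7 (new)  [load 13/21]
  13 → side 8 (new)  [load 13/21]
8 tape sides opened.

8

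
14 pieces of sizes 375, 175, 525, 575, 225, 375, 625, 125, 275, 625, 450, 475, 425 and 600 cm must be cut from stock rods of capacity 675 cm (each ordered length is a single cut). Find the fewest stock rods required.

Total = 625 + 625 + 600 + 575 + 525 + 475 + 450 + 425 + 375 + 375 + 275 + 225 + 175 + 125 = 5850 cm.
Lower bound: ⌈5850/675⌉ = 9 stock rods.
Also, 10 pieces each exceed 675/2 cm, and no two of those can share a stock rod, so at least 10 stock rods are needed.
A packing using 10 stock rods:
  stock rod 1: 625 = 625
  stock rod 2: 625 = 625
  stock rod 3: 600 = 600
  stock rod 4: 575 = 575
  stock rod 5: 525 + 125 = 650
  stock rod 6: 475 + 175 = 650
  stock rod 7: 450 + 225 = 675
  stock rod 8: 425 = 425
  stock rod 9: 375 + 275 = 650
  stock rod 10: 375 = 375
This matches the lower bound, so 10 is optimal.

10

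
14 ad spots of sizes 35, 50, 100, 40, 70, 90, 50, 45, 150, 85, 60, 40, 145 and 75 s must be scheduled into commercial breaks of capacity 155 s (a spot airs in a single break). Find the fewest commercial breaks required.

7

Total = 150 + 145 + 100 + 90 + 85 + 75 + 70 + 60 + 50 + 50 + 45 + 40 + 40 + 35 = 1035 s.
Lower bound: ⌈1035/155⌉ = 7 commercial breaks.
A packing using 7 commercial breaks:
  break 1: 150 = 150
  break 2: 145 = 145
  break 3: 100 + 50 = 150
  break 4: 90 + 60 = 150
  break 5: 85 + 70 = 155
  break 6: 75 + 45 + 35 = 155
  break 7: 50 + 40 + 40 = 130
This matches the lower bound, so 7 is optimal.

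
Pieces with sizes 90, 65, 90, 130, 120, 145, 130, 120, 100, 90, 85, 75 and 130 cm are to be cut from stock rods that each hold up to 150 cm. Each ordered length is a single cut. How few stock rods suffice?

Total = 145 + 130 + 130 + 130 + 120 + 120 + 100 + 90 + 90 + 90 + 85 + 75 + 65 = 1370 cm.
Lower bound: ⌈1370/150⌉ = 10 stock rods.
Also, 11 pieces each exceed 75 cm, and no two of those can share a stock rod, so at least 11 stock rods are needed.
A packing using 12 stock rods:
  stock rod 1: 145 = 145
  stock rod 2: 130 = 130
  stock rod 3: 130 = 130
  stock rod 4: 130 = 130
  stock rod 5: 120 = 120
  stock rod 6: 120 = 120
  stock rod 7: 100 = 100
  stock rod 8: 90 = 90
  stock rod 9: 90 = 90
  stock rod 10: 90 = 90
  stock rod 11: 85 + 65 = 150
  stock rod 12: 75 = 75
No arrangement into 11 stock rods stays within capacity, so 12 is optimal.

12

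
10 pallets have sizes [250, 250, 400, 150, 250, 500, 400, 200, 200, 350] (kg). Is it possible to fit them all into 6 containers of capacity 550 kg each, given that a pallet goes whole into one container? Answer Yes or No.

Yes

A valid assignment using 6 containers:
  container 1: 500 = 500
  container 2: 400 + 150 = 550
  container 3: 400 = 400
  container 4: 350 + 200 = 550
  container 5: 250 + 250 = 500
  container 6: 250 + 200 = 450
Every load is within 550 kg, so 6 containers suffice.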